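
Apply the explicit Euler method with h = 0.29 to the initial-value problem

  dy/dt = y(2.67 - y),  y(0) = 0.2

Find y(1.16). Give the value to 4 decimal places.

Euler: y_{n+1} = y_n + h·f(t_n, y_n).
t=0.000000, y=0.200000: f=0.494000 → y ← 0.200000 + 0.29·0.494000 = 0.343260
t=0.290000, y=0.343260: f=0.798677 → y ← 0.343260 + 0.29·0.798677 = 0.574876
t=0.580000, y=0.574876: f=1.204437 → y ← 0.574876 + 0.29·1.204437 = 0.924163
t=0.870000, y=0.924163: f=1.613438 → y ← 0.924163 + 0.29·1.613438 = 1.392060
y(1.16) ≈ 1.3921

1.3921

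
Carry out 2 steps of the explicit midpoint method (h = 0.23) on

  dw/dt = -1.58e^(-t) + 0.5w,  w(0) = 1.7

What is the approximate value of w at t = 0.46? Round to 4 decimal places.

1.4779

Midpoint: k1 = f(t_n, w_n); k2 = f(t_n + h/2, w_n + (h/2)·k1); w_{n+1} = w_n + h·k2.
t=0.000000, w=1.700000:
  k1 = f(0.000000, 1.700000) = -0.730000
  k2 = f(0.115000, 1.616050) = -0.600334
  w ← 1.700000 + 0.23·(-0.600334) = 1.561923
t=0.230000, w=1.561923:
  k1 = f(0.230000, 1.561923) = -0.474401
  k2 = f(0.345000, 1.507367) = -0.365305
  w ← 1.561923 + 0.23·(-0.365305) = 1.477903
w(0.46) ≈ 1.4779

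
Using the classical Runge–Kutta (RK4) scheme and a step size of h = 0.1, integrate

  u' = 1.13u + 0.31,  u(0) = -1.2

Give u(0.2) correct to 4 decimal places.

-1.4347

RK4: k1 = f(x_n, u_n); k2 = f(x_n + h/2, u_n + (h/2)·k1); k3 = f(x_n + h/2, u_n + (h/2)·k2); k4 = f(x_n + h, u_n + h·k3); u_{n+1} = u_n + (h/6)·(k1 + 2k2 + 2k3 + k4).
x=0.000000, u=-1.200000:
  k1 = f(0.000000, -1.200000) = -1.046000
  k2 = f(0.050000, -1.252300) = -1.105099
  k3 = f(0.050000, -1.255255) = -1.108438
  k4 = f(0.100000, -1.310844) = -1.171254
  u ← -1.200000 + (0.1/6)·(k1 + 2k2 + 2k3 + k4) = -1.310739
x=0.100000, u=-1.310739:
  k1 = f(0.100000, -1.310739) = -1.171135
  k2 = f(0.150000, -1.369296) = -1.237304
  k3 = f(0.150000, -1.372604) = -1.241043
  k4 = f(0.200000, -1.434843) = -1.311373
  u ← -1.310739 + (0.1/6)·(k1 + 2k2 + 2k3 + k4) = -1.434725
u(0.2) ≈ -1.4347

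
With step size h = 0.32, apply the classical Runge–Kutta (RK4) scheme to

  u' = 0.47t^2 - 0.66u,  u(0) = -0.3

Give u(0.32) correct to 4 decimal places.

-0.2380

RK4: k1 = f(t_n, u_n); k2 = f(t_n + h/2, u_n + (h/2)·k1); k3 = f(t_n + h/2, u_n + (h/2)·k2); k4 = f(t_n + h, u_n + h·k3); u_{n+1} = u_n + (h/6)·(k1 + 2k2 + 2k3 + k4).
t=0.000000, u=-0.300000:
  k1 = f(0.000000, -0.300000) = 0.198000
  k2 = f(0.160000, -0.268320) = 0.189123
  k3 = f(0.160000, -0.269740) = 0.190061
  k4 = f(0.320000, -0.239181) = 0.205987
  u ← -0.300000 + (0.32/6)·(k1 + 2k2 + 2k3 + k4) = -0.238008
u(0.32) ≈ -0.2380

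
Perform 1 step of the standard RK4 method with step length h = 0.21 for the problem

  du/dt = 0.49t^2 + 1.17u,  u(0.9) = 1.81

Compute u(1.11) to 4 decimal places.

RK4: k1 = f(t_n, u_n); k2 = f(t_n + h/2, u_n + (h/2)·k1); k3 = f(t_n + h/2, u_n + (h/2)·k2); k4 = f(t_n + h, u_n + h·k3); u_{n+1} = u_n + (h/6)·(k1 + 2k2 + 2k3 + k4).
t=0.900000, u=1.810000:
  k1 = f(0.900000, 1.810000) = 2.514600
  k2 = f(1.005000, 2.074033) = 2.921531
  k3 = f(1.005000, 2.116761) = 2.971522
  k4 = f(1.110000, 2.434020) = 3.451532
  u ← 1.810000 + (0.21/6)·(k1 + 2k2 + 2k3 + k4) = 2.431328
u(1.11) ≈ 2.4313

2.4313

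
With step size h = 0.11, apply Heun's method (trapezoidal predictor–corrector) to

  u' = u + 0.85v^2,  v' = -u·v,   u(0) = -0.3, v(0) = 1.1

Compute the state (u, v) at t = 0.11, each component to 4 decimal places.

-0.2117, 1.1319

Heun on (u,v): k1 = f(t_n, state_n); k2 = f(t_n + h, state_n + h·k1); state_{n+1} = state_n + (h/2)·(k1 + k2).
0.000000: (-0.300000, 1.100000)
  k1 = (0.728500, 0.330000)
  predictor → (-0.219865, 1.136300)
  k2 = (0.877636, 0.249833)
  → (-0.211663, 1.131891)
(u(0.11), v(0.11)) ≈ (-0.2117, 1.1319)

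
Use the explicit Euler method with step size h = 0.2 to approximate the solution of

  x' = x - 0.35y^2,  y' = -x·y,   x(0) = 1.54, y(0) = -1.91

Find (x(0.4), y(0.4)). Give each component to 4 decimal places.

Euler on (x,y): x_{n+1} = x_n + h·x', y_{n+1} = y_n + h·y'.
0.000000: (1.540000, -1.910000); f=(0.263165, 2.941400) → (1.592633, -1.321720)
0.200000: (1.592633, -1.321720); f=(0.981203, 2.105015) → (1.788874, -0.900717)
(x(0.4), y(0.4)) ≈ (1.7889, -0.9007)

1.7889, -0.9007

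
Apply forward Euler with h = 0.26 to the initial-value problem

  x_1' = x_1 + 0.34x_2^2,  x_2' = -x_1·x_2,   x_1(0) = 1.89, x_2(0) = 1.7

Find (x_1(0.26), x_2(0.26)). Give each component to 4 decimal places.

Euler on (x_1,x_2): x_1_{n+1} = x_1_n + h·x_1', x_2_{n+1} = x_2_n + h·x_2'.
0.000000: (1.890000, 1.700000); f=(2.872600, -3.213000) → (2.636876, 0.864620)
(x_1(0.26), x_2(0.26)) ≈ (2.6369, 0.8646)

2.6369, 0.8646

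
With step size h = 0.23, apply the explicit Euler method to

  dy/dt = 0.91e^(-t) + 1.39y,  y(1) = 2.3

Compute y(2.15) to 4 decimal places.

Euler: y_{n+1} = y_n + h·f(t_n, y_n).
t=1.000000, y=2.300000: f=3.531770 → y ← 2.300000 + 0.23·3.531770 = 3.112307
t=1.230000, y=3.112307: f=4.592093 → y ← 3.112307 + 0.23·4.592093 = 4.168489
t=1.460000, y=4.168489: f=6.005534 → y ← 4.168489 + 0.23·6.005534 = 5.549761
t=1.690000, y=5.549761: f=7.882081 → y ← 5.549761 + 0.23·7.882081 = 7.362640
t=1.920000, y=7.362640: f=10.367482 → y ← 7.362640 + 0.23·10.367482 = 9.747161
y(2.15) ≈ 9.7472

9.7472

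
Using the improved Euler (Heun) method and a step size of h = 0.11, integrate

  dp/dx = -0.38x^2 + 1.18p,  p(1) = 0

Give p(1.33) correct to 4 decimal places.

-0.2046

Heun: k1 = f(x_n, p_n); k2 = f(x_n + h, p_n + h·k1); p_{n+1} = p_n + (h/2)·(k1 + k2).
x=1.000000, p=0.000000:
  k1 = f(1.000000, 0.000000) = -0.380000
  k2 = f(1.110000, -0.041800) = -0.517522
  p ← 0.000000 + (0.11/2)·(-0.380000 + (-0.517522)) = -0.049364
x=1.110000, p=-0.049364:
  k1 = f(1.110000, -0.049364) = -0.526447
  k2 = f(1.220000, -0.107273) = -0.692174
  p ← -0.049364 + (0.11/2)·(-0.526447 + (-0.692174)) = -0.116388
x=1.220000, p=-0.116388:
  k1 = f(1.220000, -0.116388) = -0.702930
  k2 = f(1.330000, -0.193710) = -0.900760
  p ← -0.116388 + (0.11/2)·(-0.702930 + (-0.900760)) = -0.204591
p(1.33) ≈ -0.2046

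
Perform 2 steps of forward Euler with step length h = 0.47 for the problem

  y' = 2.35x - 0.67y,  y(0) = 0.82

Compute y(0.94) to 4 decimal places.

Euler: y_{n+1} = y_n + h·f(x_n, y_n).
x=0.000000, y=0.820000: f=-0.549400 → y ← 0.820000 + 0.47·(-0.549400) = 0.561782
x=0.470000, y=0.561782: f=0.728106 → y ← 0.561782 + 0.47·0.728106 = 0.903992
y(0.94) ≈ 0.9040

0.9040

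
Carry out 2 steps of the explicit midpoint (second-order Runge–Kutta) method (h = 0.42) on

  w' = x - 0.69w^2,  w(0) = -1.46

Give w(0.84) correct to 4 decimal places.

Midpoint: k1 = f(x_n, w_n); k2 = f(x_n + h/2, w_n + (h/2)·k1); w_{n+1} = w_n + h·k2.
x=0.000000, w=-1.460000:
  k1 = f(0.000000, -1.460000) = -1.470804
  k2 = f(0.210000, -1.768869) = -1.948939
  w ← -1.460000 + 0.42·(-1.948939) = -2.278554
x=0.420000, w=-2.278554:
  k1 = f(0.420000, -2.278554) = -3.162349
  k2 = f(0.630000, -2.942648) = -5.344831
  w ← -2.278554 + 0.42·(-5.344831) = -4.523383
w(0.84) ≈ -4.5234

-4.5234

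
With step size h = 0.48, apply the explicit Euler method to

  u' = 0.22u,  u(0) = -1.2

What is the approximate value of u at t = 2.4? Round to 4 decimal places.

Euler: u_{n+1} = u_n + h·f(t_n, u_n).
t=0.000000, u=-1.200000: f=-0.264000 → u ← -1.200000 + 0.48·(-0.264000) = -1.326720
t=0.480000, u=-1.326720: f=-0.291878 → u ← -1.326720 + 0.48·(-0.291878) = -1.466822
t=0.960000, u=-1.466822: f=-0.322701 → u ← -1.466822 + 0.48·(-0.322701) = -1.621718
t=1.440000, u=-1.621718: f=-0.356778 → u ← -1.621718 + 0.48·(-0.356778) = -1.792971
t=1.920000, u=-1.792971: f=-0.394454 → u ← -1.792971 + 0.48·(-0.394454) = -1.982309
u(2.4) ≈ -1.9823

-1.9823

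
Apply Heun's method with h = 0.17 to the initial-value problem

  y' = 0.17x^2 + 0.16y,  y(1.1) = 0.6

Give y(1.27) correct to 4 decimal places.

Heun: k1 = f(x_n, y_n); k2 = f(x_n + h, y_n + h·k1); y_{n+1} = y_n + (h/2)·(k1 + k2).
x=1.100000, y=0.600000:
  k1 = f(1.100000, 0.600000) = 0.301700
  k2 = f(1.270000, 0.651289) = 0.378399
  y ← 0.600000 + (0.17/2)·(0.301700 + 0.378399) = 0.657808
y(1.27) ≈ 0.6578

0.6578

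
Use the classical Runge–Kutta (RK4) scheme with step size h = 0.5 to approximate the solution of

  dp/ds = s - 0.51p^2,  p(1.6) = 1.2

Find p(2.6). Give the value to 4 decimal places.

1.9637

RK4: k1 = f(s_n, p_n); k2 = f(s_n + h/2, p_n + (h/2)·k1); k3 = f(s_n + h/2, p_n + (h/2)·k2); k4 = f(s_n + h, p_n + h·k3); p_{n+1} = p_n + (h/6)·(k1 + 2k2 + 2k3 + k4).
s=1.600000, p=1.200000:
  k1 = f(1.600000, 1.200000) = 0.865600
  k2 = f(1.850000, 1.416400) = 0.826844
  k3 = f(1.850000, 1.406711) = 0.840794
  k4 = f(2.100000, 1.620397) = 0.760900
  p ← 1.200000 + (0.5/6)·(k1 + 2k2 + 2k3 + k4) = 1.613481
s=2.100000, p=1.613481:
  k1 = f(2.100000, 1.613481) = 0.772306
  k2 = f(2.350000, 1.806558) = 0.685538
  k3 = f(2.350000, 1.784866) = 0.725270
  k4 = f(2.600000, 1.976116) = 0.608432
  p ← 1.613481 + (0.5/6)·(k1 + 2k2 + 2k3 + k4) = 1.963677
p(2.6) ≈ 1.9637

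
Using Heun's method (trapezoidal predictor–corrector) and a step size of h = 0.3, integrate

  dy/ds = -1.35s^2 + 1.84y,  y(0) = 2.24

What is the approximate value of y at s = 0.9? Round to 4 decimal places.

Heun: k1 = f(s_n, y_n); k2 = f(s_n + h, y_n + h·k1); y_{n+1} = y_n + (h/2)·(k1 + k2).
s=0.000000, y=2.240000:
  k1 = f(0.000000, 2.240000) = 4.121600
  k2 = f(0.300000, 3.476480) = 6.275223
  y ← 2.240000 + (0.3/2)·(4.121600 + 6.275223) = 3.799523
s=0.300000, y=3.799523:
  k1 = f(0.300000, 3.799523) = 6.869623
  k2 = f(0.600000, 5.860410) = 10.297155
  y ← 3.799523 + (0.3/2)·(6.869623 + 10.297155) = 6.374540
s=0.600000, y=6.374540:
  k1 = f(0.600000, 6.374540) = 11.243154
  k2 = f(0.900000, 9.747486) = 16.841875
  y ← 6.374540 + (0.3/2)·(11.243154 + 16.841875) = 10.587295
y(0.9) ≈ 10.5873

10.5873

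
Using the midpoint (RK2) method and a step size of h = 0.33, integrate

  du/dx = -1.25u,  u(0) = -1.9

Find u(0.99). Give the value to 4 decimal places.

-0.5781

Midpoint: k1 = f(x_n, u_n); k2 = f(x_n + h/2, u_n + (h/2)·k1); u_{n+1} = u_n + h·k2.
x=0.000000, u=-1.900000:
  k1 = f(0.000000, -1.900000) = 2.375000
  k2 = f(0.165000, -1.508125) = 1.885156
  u ← -1.900000 + 0.33·1.885156 = -1.277898
x=0.330000, u=-1.277898:
  k1 = f(0.330000, -1.277898) = 1.597373
  k2 = f(0.495000, -1.014332) = 1.267915
  u ← -1.277898 + 0.33·1.267915 = -0.859487
x=0.660000, u=-0.859487:
  k1 = f(0.660000, -0.859487) = 1.074358
  k2 = f(0.825000, -0.682217) = 0.852772
  u ← -0.859487 + 0.33·0.852772 = -0.578072
u(0.99) ≈ -0.5781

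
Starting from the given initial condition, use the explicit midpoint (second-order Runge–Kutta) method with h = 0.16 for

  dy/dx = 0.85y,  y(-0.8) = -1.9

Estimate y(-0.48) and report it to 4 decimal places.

Midpoint: k1 = f(x_n, y_n); k2 = f(x_n + h/2, y_n + (h/2)·k1); y_{n+1} = y_n + h·k2.
x=-0.800000, y=-1.900000:
  k1 = f(-0.800000, -1.900000) = -1.615000
  k2 = f(-0.720000, -2.029200) = -1.724820
  y ← -1.900000 + 0.16·(-1.724820) = -2.175971
x=-0.640000, y=-2.175971:
  k1 = f(-0.640000, -2.175971) = -1.849576
  k2 = f(-0.560000, -2.323937) = -1.975347
  y ← -2.175971 + 0.16·(-1.975347) = -2.492027
y(-0.48) ≈ -2.4920

-2.4920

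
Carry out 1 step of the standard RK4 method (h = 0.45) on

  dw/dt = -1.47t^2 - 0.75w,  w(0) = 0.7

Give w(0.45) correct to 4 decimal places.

RK4: k1 = f(t_n, w_n); k2 = f(t_n + h/2, w_n + (h/2)·k1); k3 = f(t_n + h/2, w_n + (h/2)·k2); k4 = f(t_n + h, w_n + h·k3); w_{n+1} = w_n + (h/6)·(k1 + 2k2 + 2k3 + k4).
t=0.000000, w=0.700000:
  k1 = f(0.000000, 0.700000) = -0.525000
  k2 = f(0.225000, 0.581875) = -0.510825
  k3 = f(0.225000, 0.585064) = -0.513217
  k4 = f(0.450000, 0.469052) = -0.649464
  w ← 0.700000 + (0.45/6)·(k1 + 2k2 + 2k3 + k4) = 0.458309
w(0.45) ≈ 0.4583

0.4583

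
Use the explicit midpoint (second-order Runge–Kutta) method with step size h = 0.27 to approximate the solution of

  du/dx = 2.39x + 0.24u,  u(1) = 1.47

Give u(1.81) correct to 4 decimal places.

Midpoint: k1 = f(x_n, u_n); k2 = f(x_n + h/2, u_n + (h/2)·k1); u_{n+1} = u_n + h·k2.
x=1.000000, u=1.470000:
  k1 = f(1.000000, 1.470000) = 2.742800
  k2 = f(1.135000, 1.840278) = 3.154317
  u ← 1.470000 + 0.27·3.154317 = 2.321666
x=1.270000, u=2.321666:
  k1 = f(1.270000, 2.321666) = 3.592500
  k2 = f(1.405000, 2.806653) = 4.031547
  u ← 2.321666 + 0.27·4.031547 = 3.410183
x=1.540000, u=3.410183:
  k1 = f(1.540000, 3.410183) = 4.499044
  k2 = f(1.675000, 4.017554) = 4.967463
  u ← 3.410183 + 0.27·4.967463 = 4.751398
u(1.81) ≈ 4.7514

4.7514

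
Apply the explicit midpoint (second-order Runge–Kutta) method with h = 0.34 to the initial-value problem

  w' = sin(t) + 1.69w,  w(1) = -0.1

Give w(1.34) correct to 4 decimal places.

Midpoint: k1 = f(t_n, w_n); k2 = f(t_n + h/2, w_n + (h/2)·k1); w_{n+1} = w_n + h·k2.
t=1.000000, w=-0.100000:
  k1 = f(1.000000, -0.100000) = 0.672471
  k2 = f(1.170000, 0.014320) = 0.944952
  w ← -0.100000 + 0.34·0.944952 = 0.221284
w(1.34) ≈ 0.2213

0.2213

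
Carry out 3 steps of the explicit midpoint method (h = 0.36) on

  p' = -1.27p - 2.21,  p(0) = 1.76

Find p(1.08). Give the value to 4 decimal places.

Midpoint: k1 = f(t_n, p_n); k2 = f(t_n + h/2, p_n + (h/2)·k1); p_{n+1} = p_n + h·k2.
t=0.000000, p=1.760000:
  k1 = f(0.000000, 1.760000) = -4.445200
  k2 = f(0.180000, 0.959864) = -3.429027
  p ← 1.760000 + 0.36·(-3.429027) = 0.525550
t=0.360000, p=0.525550:
  k1 = f(0.360000, 0.525550) = -2.877449
  k2 = f(0.540000, 0.007609) = -2.219664
  p ← 0.525550 + 0.36·(-2.219664) = -0.273529
t=0.720000, p=-0.273529:
  k1 = f(0.720000, -0.273529) = -1.862618
  k2 = f(0.900000, -0.608800) = -1.436824
  p ← -0.273529 + 0.36·(-1.436824) = -0.790785
p(1.08) ≈ -0.7908

-0.7908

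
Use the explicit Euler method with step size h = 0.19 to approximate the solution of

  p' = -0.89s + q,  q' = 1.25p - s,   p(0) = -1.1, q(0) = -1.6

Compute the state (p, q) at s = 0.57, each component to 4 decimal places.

-2.2779, -2.7281

Euler on (p,q): p_{n+1} = p_n + h·p', q_{n+1} = q_n + h·q'.
0.000000: (-1.100000, -1.600000); f=(-1.600000, -1.375000) → (-1.404000, -1.861250)
0.190000: (-1.404000, -1.861250); f=(-2.030350, -1.945000) → (-1.789767, -2.230800)
0.380000: (-1.789767, -2.230800); f=(-2.569000, -2.617208) → (-2.277877, -2.728070)
(p(0.57), q(0.57)) ≈ (-2.2779, -2.7281)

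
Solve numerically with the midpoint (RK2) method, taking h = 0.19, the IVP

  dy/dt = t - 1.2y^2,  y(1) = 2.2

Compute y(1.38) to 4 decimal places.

1.4512

Midpoint: k1 = f(t_n, y_n); k2 = f(t_n + h/2, y_n + (h/2)·k1); y_{n+1} = y_n + h·k2.
t=1.000000, y=2.200000:
  k1 = f(1.000000, 2.200000) = -4.808000
  k2 = f(1.095000, 1.743240) = -2.551663
  y ← 2.200000 + 0.19·(-2.551663) = 1.715184
t=1.190000, y=1.715184:
  k1 = f(1.190000, 1.715184) = -2.340228
  k2 = f(1.285000, 1.492862) = -1.389366
  y ← 1.715184 + 0.19·(-1.389366) = 1.451205
y(1.38) ≈ 1.4512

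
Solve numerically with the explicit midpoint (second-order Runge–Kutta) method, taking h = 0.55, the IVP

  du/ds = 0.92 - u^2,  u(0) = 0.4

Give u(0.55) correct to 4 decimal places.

Midpoint: k1 = f(s_n, u_n); k2 = f(s_n + h/2, u_n + (h/2)·k1); u_{n+1} = u_n + h·k2.
s=0.000000, u=0.400000:
  k1 = f(0.000000, 0.400000) = 0.760000
  k2 = f(0.275000, 0.609000) = 0.549119
  u ← 0.400000 + 0.55·0.549119 = 0.702015
u(0.55) ≈ 0.7020

0.7020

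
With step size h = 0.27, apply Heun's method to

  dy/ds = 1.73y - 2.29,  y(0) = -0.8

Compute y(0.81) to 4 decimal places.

Heun: k1 = f(s_n, y_n); k2 = f(s_n + h, y_n + h·k1); y_{n+1} = y_n + (h/2)·(k1 + k2).
s=0.000000, y=-0.800000:
  k1 = f(0.000000, -0.800000) = -3.674000
  k2 = f(0.270000, -1.791980) = -5.390125
  y ← -0.800000 + (0.27/2)·(-3.674000 + (-5.390125)) = -2.023657
s=0.270000, y=-2.023657:
  k1 = f(0.270000, -2.023657) = -5.790926
  k2 = f(0.540000, -3.587207) = -8.495868
  y ← -2.023657 + (0.27/2)·(-5.790926 + (-8.495868)) = -3.952374
s=0.540000, y=-3.952374:
  k1 = f(0.540000, -3.952374) = -9.127607
  k2 = f(0.810000, -6.416828) = -13.391113
  y ← -3.952374 + (0.27/2)·(-9.127607 + (-13.391113)) = -6.992401
y(0.81) ≈ -6.9924

-6.9924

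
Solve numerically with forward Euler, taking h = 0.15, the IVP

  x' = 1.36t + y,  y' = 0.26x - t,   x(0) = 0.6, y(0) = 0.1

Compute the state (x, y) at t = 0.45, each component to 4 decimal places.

Euler on (x,y): x_{n+1} = x_n + h·x', y_{n+1} = y_n + h·y'.
0.000000: (0.600000, 0.100000); f=(0.100000, 0.156000) → (0.615000, 0.123400)
0.150000: (0.615000, 0.123400); f=(0.327400, 0.009900) → (0.664110, 0.124885)
0.300000: (0.664110, 0.124885); f=(0.532885, -0.127331) → (0.744043, 0.105785)
(x(0.45), y(0.45)) ≈ (0.7440, 0.1058)

0.7440, 0.1058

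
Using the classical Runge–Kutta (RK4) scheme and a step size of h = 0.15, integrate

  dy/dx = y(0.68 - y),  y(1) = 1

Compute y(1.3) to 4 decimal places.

0.9201

RK4: k1 = f(x_n, y_n); k2 = f(x_n + h/2, y_n + (h/2)·k1); k3 = f(x_n + h/2, y_n + (h/2)·k2); k4 = f(x_n + h, y_n + h·k3); y_{n+1} = y_n + (h/6)·(k1 + 2k2 + 2k3 + k4).
x=1.000000, y=1.000000:
  k1 = f(1.000000, 1.000000) = -0.320000
  k2 = f(1.075000, 0.976000) = -0.288896
  k3 = f(1.075000, 0.978333) = -0.291869
  k4 = f(1.150000, 0.956220) = -0.264127
  y ← 1.000000 + (0.15/6)·(k1 + 2k2 + 2k3 + k4) = 0.956359
x=1.150000, y=0.956359:
  k1 = f(1.150000, 0.956359) = -0.264298
  k2 = f(1.225000, 0.936536) = -0.240255
  k3 = f(1.225000, 0.938339) = -0.242410
  k4 = f(1.300000, 0.919997) = -0.220797
  y ← 0.956359 + (0.15/6)·(k1 + 2k2 + 2k3 + k4) = 0.920098
y(1.3) ≈ 0.9201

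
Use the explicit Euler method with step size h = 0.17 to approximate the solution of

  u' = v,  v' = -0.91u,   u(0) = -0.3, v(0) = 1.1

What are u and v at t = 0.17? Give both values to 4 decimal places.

Euler on (u,v): u_{n+1} = u_n + h·u', v_{n+1} = v_n + h·v'.
0.000000: (-0.300000, 1.100000); f=(1.100000, 0.273000) → (-0.113000, 1.146410)
(u(0.17), v(0.17)) ≈ (-0.1130, 1.1464)

-0.1130, 1.1464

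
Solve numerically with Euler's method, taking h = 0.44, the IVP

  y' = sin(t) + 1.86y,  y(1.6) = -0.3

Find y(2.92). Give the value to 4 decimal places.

0.6344

Euler: y_{n+1} = y_n + h·f(t_n, y_n).
t=1.600000, y=-0.300000: f=0.441574 → y ← -0.300000 + 0.44·0.441574 = -0.105708
t=2.040000, y=-0.105708: f=0.695312 → y ← -0.105708 + 0.44·0.695312 = 0.200230
t=2.480000, y=0.200230: f=0.986802 → y ← 0.200230 + 0.44·0.986802 = 0.634423
y(2.92) ≈ 0.6344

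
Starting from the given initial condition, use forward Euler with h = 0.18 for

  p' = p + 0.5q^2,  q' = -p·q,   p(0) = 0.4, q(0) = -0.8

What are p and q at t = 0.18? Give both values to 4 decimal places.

0.5296, -0.7424

Euler on (p,q): p_{n+1} = p_n + h·p', q_{n+1} = q_n + h·q'.
0.000000: (0.400000, -0.800000); f=(0.720000, 0.320000) → (0.529600, -0.742400)
(p(0.18), q(0.18)) ≈ (0.5296, -0.7424)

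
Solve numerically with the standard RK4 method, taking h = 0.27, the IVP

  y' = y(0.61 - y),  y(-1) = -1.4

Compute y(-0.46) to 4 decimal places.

RK4: k1 = f(t_n, y_n); k2 = f(t_n + h/2, y_n + (h/2)·k1); k3 = f(t_n + h/2, y_n + (h/2)·k2); k4 = f(t_n + h, y_n + h·k3); y_{n+1} = y_n + (h/6)·(k1 + 2k2 + 2k3 + k4).
t=-1.000000, y=-1.400000:
  k1 = f(-1.000000, -1.400000) = -2.814000
  k2 = f(-0.865000, -1.779890) = -4.253741
  k3 = f(-0.865000, -1.974255) = -5.101979
  k4 = f(-0.730000, -2.777534) = -9.408992
  y ← -1.400000 + (0.27/6)·(k1 + 2k2 + 2k3 + k4) = -2.792049
t=-0.730000, y=-2.792049:
  k1 = f(-0.730000, -2.792049) = -9.498690
  k2 = f(-0.595000, -4.074373) = -19.085880
  k3 = f(-0.595000, -5.368643) = -32.097203
  k4 = f(-0.460000, -11.458294) = -138.282065
  y ← -2.792049 + (0.27/6)·(k1 + 2k2 + 2k3 + k4) = -14.048661
y(-0.46) ≈ -14.0487

-14.0487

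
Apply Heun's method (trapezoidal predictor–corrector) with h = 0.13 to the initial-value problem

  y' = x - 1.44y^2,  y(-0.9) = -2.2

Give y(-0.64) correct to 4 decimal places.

-9.0172

Heun: k1 = f(x_n, y_n); k2 = f(x_n + h, y_n + h·k1); y_{n+1} = y_n + (h/2)·(k1 + k2).
x=-0.900000, y=-2.200000:
  k1 = f(-0.900000, -2.200000) = -7.869600
  k2 = f(-0.770000, -3.223048) = -15.728775
  y ← -2.200000 + (0.13/2)·(-7.869600 + (-15.728775)) = -3.733894
x=-0.770000, y=-3.733894:
  k1 = f(-0.770000, -3.733894) = -20.846433
  k2 = f(-0.640000, -6.443931) = -60.434909
  y ← -3.733894 + (0.13/2)·(-20.846433 + (-60.434909)) = -9.017182
y(-0.64) ≈ -9.0172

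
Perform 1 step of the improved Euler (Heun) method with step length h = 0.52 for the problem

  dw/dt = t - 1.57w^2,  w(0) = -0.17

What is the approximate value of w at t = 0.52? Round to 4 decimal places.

Heun: k1 = f(t_n, w_n); k2 = f(t_n + h, w_n + h·k1); w_{n+1} = w_n + (h/2)·(k1 + k2).
t=0.000000, w=-0.170000:
  k1 = f(0.000000, -0.170000) = -0.045373
  k2 = f(0.520000, -0.193594) = 0.461159
  w ← -0.170000 + (0.52/2)·(-0.045373 + 0.461159) = -0.061896
w(0.52) ≈ -0.0619

-0.0619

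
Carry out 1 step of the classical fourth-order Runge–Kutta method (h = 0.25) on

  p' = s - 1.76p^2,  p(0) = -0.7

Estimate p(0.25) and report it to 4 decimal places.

-0.9700

RK4: k1 = f(s_n, p_n); k2 = f(s_n + h/2, p_n + (h/2)·k1); k3 = f(s_n + h/2, p_n + (h/2)·k2); k4 = f(s_n + h, p_n + h·k3); p_{n+1} = p_n + (h/6)·(k1 + 2k2 + 2k3 + k4).
s=0.000000, p=-0.700000:
  k1 = f(0.000000, -0.700000) = -0.862400
  k2 = f(0.125000, -0.807800) = -1.023472
  k3 = f(0.125000, -0.827934) = -1.081435
  k4 = f(0.250000, -0.970359) = -1.407210
  p ← -0.700000 + (0.25/6)·(k1 + 2k2 + 2k3 + k4) = -0.969976
p(0.25) ≈ -0.9700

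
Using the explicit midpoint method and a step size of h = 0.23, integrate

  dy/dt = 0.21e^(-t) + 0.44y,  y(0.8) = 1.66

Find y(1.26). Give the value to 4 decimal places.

Midpoint: k1 = f(t_n, y_n); k2 = f(t_n + h/2, y_n + (h/2)·k1); y_{n+1} = y_n + h·k2.
t=0.800000, y=1.660000:
  k1 = f(0.800000, 1.660000) = 0.824759
  k2 = f(0.915000, 1.754847) = 0.856241
  y ← 1.660000 + 0.23·0.856241 = 1.856935
t=1.030000, y=1.856935:
  k1 = f(1.030000, 1.856935) = 0.892023
  k2 = f(1.145000, 1.959518) = 0.929015
  y ← 1.856935 + 0.23·0.929015 = 2.070609
y(1.26) ≈ 2.0706

2.0706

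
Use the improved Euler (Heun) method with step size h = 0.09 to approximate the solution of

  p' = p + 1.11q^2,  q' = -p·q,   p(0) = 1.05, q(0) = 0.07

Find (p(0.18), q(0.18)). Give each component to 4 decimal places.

Heun on (p,q): k1 = f(s_n, state_n); k2 = f(s_n + h, state_n + h·k1); state_{n+1} = state_n + (h/2)·(k1 + k2).
0.000000: (1.050000, 0.070000)
  k1 = (1.055439, -0.073500)
  predictor → (1.144990, 0.063385)
  k2 = (1.149449, -0.072575)
  → (1.149220, 0.063427)
0.090000: (1.149220, 0.063427)
  k1 = (1.153685, -0.072891)
  predictor → (1.253052, 0.056866)
  k2 = (1.256641, -0.071257)
  → (1.257685, 0.056940)
(p(0.18), q(0.18)) ≈ (1.2577, 0.0569)

1.2577, 0.0569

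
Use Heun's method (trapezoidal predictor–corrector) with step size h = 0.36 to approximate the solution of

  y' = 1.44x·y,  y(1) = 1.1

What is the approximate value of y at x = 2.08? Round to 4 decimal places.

10.2823

Heun: k1 = f(x_n, y_n); k2 = f(x_n + h, y_n + h·k1); y_{n+1} = y_n + (h/2)·(k1 + k2).
x=1.000000, y=1.100000:
  k1 = f(1.000000, 1.100000) = 1.584000
  k2 = f(1.360000, 1.670240) = 3.270998
  y ← 1.100000 + (0.36/2)·(1.584000 + 3.270998) = 1.973900
x=1.360000, y=1.973900:
  k1 = f(1.360000, 1.973900) = 3.865685
  k2 = f(1.720000, 3.365546) = 8.335785
  y ← 1.973900 + (0.36/2)·(3.865685 + 8.335785) = 4.170164
x=1.720000, y=4.170164:
  k1 = f(1.720000, 4.170164) = 10.328663
  k2 = f(2.080000, 7.888483) = 23.627584
  y ← 4.170164 + (0.36/2)·(10.328663 + 23.627584) = 10.282289
y(2.08) ≈ 10.2823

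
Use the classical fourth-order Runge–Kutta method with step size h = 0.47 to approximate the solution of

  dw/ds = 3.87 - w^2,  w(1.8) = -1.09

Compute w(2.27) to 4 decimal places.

RK4: k1 = f(s_n, w_n); k2 = f(s_n + h/2, w_n + (h/2)·k1); k3 = f(s_n + h/2, w_n + (h/2)·k2); k4 = f(s_n + h, w_n + h·k3); w_{n+1} = w_n + (h/6)·(k1 + 2k2 + 2k3 + k4).
s=1.800000, w=-1.090000:
  k1 = f(1.800000, -1.090000) = 2.681900
  k2 = f(2.035000, -0.459754) = 3.658627
  k3 = f(2.035000, -0.230223) = 3.816997
  k4 = f(2.270000, 0.703989) = 3.374400
  w ← -1.090000 + (0.47/6)·(k1 + 2k2 + 2k3 + k4) = 0.555591
w(2.27) ≈ 0.5556

0.5556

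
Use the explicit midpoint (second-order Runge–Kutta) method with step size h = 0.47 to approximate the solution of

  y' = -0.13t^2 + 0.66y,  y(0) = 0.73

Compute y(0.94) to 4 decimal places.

1.3098

Midpoint: k1 = f(t_n, y_n); k2 = f(t_n + h/2, y_n + (h/2)·k1); y_{n+1} = y_n + h·k2.
t=0.000000, y=0.730000:
  k1 = f(0.000000, 0.730000) = 0.481800
  k2 = f(0.235000, 0.843223) = 0.549348
  y ← 0.730000 + 0.47·0.549348 = 0.988194
t=0.470000, y=0.988194:
  k1 = f(0.470000, 0.988194) = 0.623491
  k2 = f(0.705000, 1.134714) = 0.684298
  y ← 0.988194 + 0.47·0.684298 = 1.309814
y(0.94) ≈ 1.3098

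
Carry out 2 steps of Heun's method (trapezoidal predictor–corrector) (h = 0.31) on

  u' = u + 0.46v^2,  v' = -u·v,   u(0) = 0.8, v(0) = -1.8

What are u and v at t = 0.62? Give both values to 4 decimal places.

Heun on (u,v): k1 = f(t_n, state_n); k2 = f(t_n + h, state_n + h·k1); state_{n+1} = state_n + (h/2)·(k1 + k2).
0.000000: (0.800000, -1.800000)
  k1 = (2.290400, 1.440000)
  predictor → (1.510024, -1.353600)
  k2 = (2.352851, 2.043968)
  → (1.519704, -1.259985)
0.310000: (1.519704, -1.259985)
  k1 = (2.249982, 1.914804)
  predictor → (2.217198, -0.666396)
  k2 = (2.421477, 1.477531)
  → (2.243780, -0.734173)
(u(0.62), v(0.62)) ≈ (2.2438, -0.7342)

2.2438, -0.7342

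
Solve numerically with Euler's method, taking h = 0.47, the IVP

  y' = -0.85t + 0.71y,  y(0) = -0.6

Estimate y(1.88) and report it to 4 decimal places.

-3.2965

Euler: y_{n+1} = y_n + h·f(t_n, y_n).
t=0.000000, y=-0.600000: f=-0.426000 → y ← -0.600000 + 0.47·(-0.426000) = -0.800220
t=0.470000, y=-0.800220: f=-0.967656 → y ← -0.800220 + 0.47·(-0.967656) = -1.255018
t=0.940000, y=-1.255018: f=-1.690063 → y ← -1.255018 + 0.47·(-1.690063) = -2.049348
t=1.410000, y=-2.049348: f=-2.653537 → y ← -2.049348 + 0.47·(-2.653537) = -3.296511
y(1.88) ≈ -3.2965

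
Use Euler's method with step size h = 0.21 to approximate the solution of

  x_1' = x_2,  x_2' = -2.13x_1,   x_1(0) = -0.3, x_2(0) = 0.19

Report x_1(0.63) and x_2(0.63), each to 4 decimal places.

-0.0995, 0.5264

Euler on (x_1,x_2): x_1_{n+1} = x_1_n + h·x_1', x_2_{n+1} = x_2_n + h·x_2'.
0.000000: (-0.300000, 0.190000); f=(0.190000, 0.639000) → (-0.260100, 0.324190)
0.210000: (-0.260100, 0.324190); f=(0.324190, 0.554013) → (-0.192020, 0.440533)
0.420000: (-0.192020, 0.440533); f=(0.440533, 0.409003) → (-0.099508, 0.526423)
(x_1(0.63), x_2(0.63)) ≈ (-0.0995, 0.5264)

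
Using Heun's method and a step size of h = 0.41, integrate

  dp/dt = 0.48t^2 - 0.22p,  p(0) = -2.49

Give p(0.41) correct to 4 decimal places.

Heun: k1 = f(t_n, p_n); k2 = f(t_n + h, p_n + h·k1); p_{n+1} = p_n + (h/2)·(k1 + k2).
t=0.000000, p=-2.490000:
  k1 = f(0.000000, -2.490000) = 0.547800
  k2 = f(0.410000, -2.265402) = 0.579076
  p ← -2.490000 + (0.41/2)·(0.547800 + 0.579076) = -2.258990
p(0.41) ≈ -2.2590

-2.2590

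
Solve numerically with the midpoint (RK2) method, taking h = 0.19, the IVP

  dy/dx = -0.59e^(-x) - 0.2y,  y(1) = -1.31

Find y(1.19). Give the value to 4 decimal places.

Midpoint: k1 = f(x_n, y_n); k2 = f(x_n + h/2, y_n + (h/2)·k1); y_{n+1} = y_n + h·k2.
x=1.000000, y=-1.310000:
  k1 = f(1.000000, -1.310000) = 0.044951
  k2 = f(1.095000, -1.305730) = 0.063768
  y ← -1.310000 + 0.19·0.063768 = -1.297884
y(1.19) ≈ -1.2979

-1.2979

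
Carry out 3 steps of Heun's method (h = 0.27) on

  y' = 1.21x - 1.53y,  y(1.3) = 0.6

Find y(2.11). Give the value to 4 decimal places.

Heun: k1 = f(x_n, y_n); k2 = f(x_n + h, y_n + h·k1); y_{n+1} = y_n + (h/2)·(k1 + k2).
x=1.300000, y=0.600000:
  k1 = f(1.300000, 0.600000) = 0.655000
  k2 = f(1.570000, 0.776850) = 0.711119
  y ← 0.600000 + (0.27/2)·(0.655000 + 0.711119) = 0.784426
x=1.570000, y=0.784426:
  k1 = f(1.570000, 0.784426) = 0.699528
  k2 = f(1.840000, 0.973299) = 0.737253
  y ← 0.784426 + (0.27/2)·(0.699528 + 0.737253) = 0.978392
x=1.840000, y=0.978392:
  k1 = f(1.840000, 0.978392) = 0.729461
  k2 = f(2.110000, 1.175346) = 0.754821
  y ← 0.978392 + (0.27/2)·(0.729461 + 0.754821) = 1.178770
y(2.11) ≈ 1.1788

1.1788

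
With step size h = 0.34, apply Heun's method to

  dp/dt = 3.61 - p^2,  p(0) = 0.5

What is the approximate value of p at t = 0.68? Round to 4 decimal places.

Heun: k1 = f(t_n, p_n); k2 = f(t_n + h, p_n + h·k1); p_{n+1} = p_n + (h/2)·(k1 + k2).
t=0.000000, p=0.500000:
  k1 = f(0.000000, 0.500000) = 3.360000
  k2 = f(0.340000, 1.642400) = 0.912522
  p ← 0.500000 + (0.34/2)·(3.360000 + 0.912522) = 1.226329
t=0.340000, p=1.226329:
  k1 = f(0.340000, 1.226329) = 2.106118
  k2 = f(0.680000, 1.942409) = -0.162952
  p ← 1.226329 + (0.34/2)·(2.106118 + (-0.162952)) = 1.556667
p(0.68) ≈ 1.5567

1.5567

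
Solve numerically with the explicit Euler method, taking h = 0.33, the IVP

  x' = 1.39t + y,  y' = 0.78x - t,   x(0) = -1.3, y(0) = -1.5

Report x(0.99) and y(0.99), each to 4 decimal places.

-2.7401, -3.2023

Euler on (x,y): x_{n+1} = x_n + h·x', y_{n+1} = y_n + h·y'.
0.000000: (-1.300000, -1.500000); f=(-1.500000, -1.014000) → (-1.795000, -1.834620)
0.330000: (-1.795000, -1.834620); f=(-1.375920, -1.730100) → (-2.249054, -2.405553)
0.660000: (-2.249054, -2.405553); f=(-1.488153, -2.414262) → (-2.740144, -3.202259)
(x(0.99), y(0.99)) ≈ (-2.7401, -3.2023)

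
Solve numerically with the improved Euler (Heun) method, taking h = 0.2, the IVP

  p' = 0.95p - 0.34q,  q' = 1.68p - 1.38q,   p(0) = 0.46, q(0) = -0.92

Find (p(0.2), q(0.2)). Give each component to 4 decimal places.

0.6103, -0.5427

Heun on (p,q): k1 = f(t_n, state_n); k2 = f(t_n + h, state_n + h·k1); state_{n+1} = state_n + (h/2)·(k1 + k2).
0.000000: (0.460000, -0.920000)
  k1 = (0.749800, 2.042400)
  predictor → (0.609960, -0.511520)
  k2 = (0.753379, 1.730630)
  → (0.610318, -0.542697)
(p(0.2), q(0.2)) ≈ (0.6103, -0.5427)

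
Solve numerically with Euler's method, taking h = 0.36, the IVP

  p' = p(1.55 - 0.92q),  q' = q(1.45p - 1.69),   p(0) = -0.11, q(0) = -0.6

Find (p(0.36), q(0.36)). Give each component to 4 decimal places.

Euler on (p,q): p_{n+1} = p_n + h·p', q_{n+1} = q_n + h·q'.
0.000000: (-0.110000, -0.600000); f=(-0.231220, 1.109700) → (-0.193239, -0.200508)
(p(0.36), q(0.36)) ≈ (-0.1932, -0.2005)

-0.1932, -0.2005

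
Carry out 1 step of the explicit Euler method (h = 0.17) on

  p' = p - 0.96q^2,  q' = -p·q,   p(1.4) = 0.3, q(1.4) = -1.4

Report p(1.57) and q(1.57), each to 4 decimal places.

0.0311, -1.3286

Euler on (p,q): p_{n+1} = p_n + h·p', q_{n+1} = q_n + h·q'.
1.400000: (0.300000, -1.400000); f=(-1.581600, 0.420000) → (0.031128, -1.328600)
(p(1.57), q(1.57)) ≈ (0.0311, -1.3286)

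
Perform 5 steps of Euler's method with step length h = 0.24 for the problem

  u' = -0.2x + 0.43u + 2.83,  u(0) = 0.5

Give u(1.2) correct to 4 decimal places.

4.8624

Euler: u_{n+1} = u_n + h·f(x_n, u_n).
x=0.000000, u=0.500000: f=3.045000 → u ← 0.500000 + 0.24·3.045000 = 1.230800
x=0.240000, u=1.230800: f=3.311244 → u ← 1.230800 + 0.24·3.311244 = 2.025499
x=0.480000, u=2.025499: f=3.604964 → u ← 2.025499 + 0.24·3.604964 = 2.890690
x=0.720000, u=2.890690: f=3.928997 → u ← 2.890690 + 0.24·3.928997 = 3.833649
x=0.960000, u=3.833649: f=4.286469 → u ← 3.833649 + 0.24·4.286469 = 4.862402
u(1.2) ≈ 4.8624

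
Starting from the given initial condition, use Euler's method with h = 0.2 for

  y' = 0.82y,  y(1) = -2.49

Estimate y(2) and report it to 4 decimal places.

Euler: y_{n+1} = y_n + h·f(s_n, y_n).
s=1.000000, y=-2.490000: f=-2.041800 → y ← -2.490000 + 0.2·(-2.041800) = -2.898360
s=1.200000, y=-2.898360: f=-2.376655 → y ← -2.898360 + 0.2·(-2.376655) = -3.373691
s=1.400000, y=-3.373691: f=-2.766427 → y ← -3.373691 + 0.2·(-2.766427) = -3.926976
s=1.600000, y=-3.926976: f=-3.220121 → y ← -3.926976 + 0.2·(-3.220121) = -4.571000
s=1.800000, y=-4.571000: f=-3.748220 → y ← -4.571000 + 0.2·(-3.748220) = -5.320645
y(2) ≈ -5.3206

-5.3206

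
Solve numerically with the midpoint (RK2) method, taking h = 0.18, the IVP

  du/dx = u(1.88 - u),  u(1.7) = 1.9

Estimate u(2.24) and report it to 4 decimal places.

Midpoint: k1 = f(x_n, u_n); k2 = f(x_n + h/2, u_n + (h/2)·k1); u_{n+1} = u_n + h·k2.
x=1.700000, u=1.900000:
  k1 = f(1.700000, 1.900000) = -0.038000
  k2 = f(1.790000, 1.896580) = -0.031445
  u ← 1.900000 + 0.18·(-0.031445) = 1.894340
x=1.880000, u=1.894340:
  k1 = f(1.880000, 1.894340) = -0.027165
  k2 = f(1.970000, 1.891895) = -0.022504
  u ← 1.894340 + 0.18·(-0.022504) = 1.890289
x=2.060000, u=1.890289:
  k1 = f(2.060000, 1.890289) = -0.019449
  k2 = f(2.150000, 1.888539) = -0.016126
  u ← 1.890289 + 0.18·(-0.016126) = 1.887386
u(2.24) ≈ 1.8874

1.8874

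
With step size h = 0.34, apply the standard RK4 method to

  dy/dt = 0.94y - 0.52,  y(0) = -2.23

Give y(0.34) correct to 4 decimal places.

-3.2780

RK4: k1 = f(t_n, y_n); k2 = f(t_n + h/2, y_n + (h/2)·k1); k3 = f(t_n + h/2, y_n + (h/2)·k2); k4 = f(t_n + h, y_n + h·k3); y_{n+1} = y_n + (h/6)·(k1 + 2k2 + 2k3 + k4).
t=0.000000, y=-2.230000:
  k1 = f(0.000000, -2.230000) = -2.616200
  k2 = f(0.170000, -2.674754) = -3.034269
  k3 = f(0.170000, -2.745826) = -3.101076
  k4 = f(0.340000, -3.284366) = -3.607304
  y ← -2.230000 + (0.34/6)·(k1 + 2k2 + 2k3 + k4) = -3.278004
y(0.34) ≈ -3.2780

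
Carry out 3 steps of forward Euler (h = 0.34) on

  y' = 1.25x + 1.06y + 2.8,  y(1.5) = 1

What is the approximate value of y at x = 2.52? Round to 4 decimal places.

Euler: y_{n+1} = y_n + h·f(x_n, y_n).
x=1.500000, y=1.000000: f=5.735000 → y ← 1.000000 + 0.34·5.735000 = 2.949900
x=1.840000, y=2.949900: f=8.226894 → y ← 2.949900 + 0.34·8.226894 = 5.747044
x=2.180000, y=5.747044: f=11.616867 → y ← 5.747044 + 0.34·11.616867 = 9.696779
y(2.52) ≈ 9.6968

9.6968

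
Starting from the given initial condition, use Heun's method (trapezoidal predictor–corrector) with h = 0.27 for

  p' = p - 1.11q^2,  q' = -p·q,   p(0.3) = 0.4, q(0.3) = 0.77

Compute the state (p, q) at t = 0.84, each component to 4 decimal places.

0.2901, 0.6415

Heun on (p,q): k1 = f(t_n, state_n); k2 = f(t_n + h, state_n + h·k1); state_{n+1} = state_n + (h/2)·(k1 + k2).
0.300000: (0.400000, 0.770000)
  k1 = (-0.258119, -0.308000)
  predictor → (0.330308, 0.686840)
  k2 = (-0.193334, -0.226869)
  → (0.339054, 0.697793)
0.570000: (0.339054, 0.697793)
  k1 = (-0.201421, -0.236589)
  predictor → (0.284670, 0.633914)
  k2 = (-0.161379, -0.180456)
  → (0.290076, 0.641492)
(p(0.84), q(0.84)) ≈ (0.2901, 0.6415)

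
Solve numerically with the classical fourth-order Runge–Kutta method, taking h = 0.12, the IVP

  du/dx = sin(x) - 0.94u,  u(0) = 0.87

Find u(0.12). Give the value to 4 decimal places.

0.7841

RK4: k1 = f(x_n, u_n); k2 = f(x_n + h/2, u_n + (h/2)·k1); k3 = f(x_n + h/2, u_n + (h/2)·k2); k4 = f(x_n + h, u_n + h·k3); u_{n+1} = u_n + (h/6)·(k1 + 2k2 + 2k3 + k4).
x=0.000000, u=0.870000:
  k1 = f(0.000000, 0.870000) = -0.817800
  k2 = f(0.060000, 0.820932) = -0.711712
  k3 = f(0.060000, 0.827297) = -0.717695
  k4 = f(0.120000, 0.783877) = -0.617132
  u ← 0.870000 + (0.12/6)·(k1 + 2k2 + 2k3 + k4) = 0.784125
u(0.12) ≈ 0.7841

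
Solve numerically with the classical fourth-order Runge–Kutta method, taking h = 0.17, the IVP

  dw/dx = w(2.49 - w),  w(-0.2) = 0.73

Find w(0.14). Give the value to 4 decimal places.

1.2242

RK4: k1 = f(x_n, w_n); k2 = f(x_n + h/2, w_n + (h/2)·k1); k3 = f(x_n + h/2, w_n + (h/2)·k2); k4 = f(x_n + h, w_n + h·k3); w_{n+1} = w_n + (h/6)·(k1 + 2k2 + 2k3 + k4).
x=-0.200000, w=0.730000:
  k1 = f(-0.200000, 0.730000) = 1.284800
  k2 = f(-0.115000, 0.839208) = 1.385358
  k3 = f(-0.115000, 0.847755) = 1.392222
  k4 = f(-0.030000, 0.966678) = 1.472562
  w ← 0.730000 + (0.17/6)·(k1 + 2k2 + 2k3 + k4) = 0.965521
x=-0.030000, w=0.965521:
  k1 = f(-0.030000, 0.965521) = 1.471917
  k2 = f(0.055000, 1.090634) = 1.526196
  k3 = f(0.055000, 1.095248) = 1.527599
  k4 = f(0.140000, 1.225213) = 1.549633
  w ← 0.965521 + (0.17/6)·(k1 + 2k2 + 2k3 + k4) = 1.224180
w(0.14) ≈ 1.2242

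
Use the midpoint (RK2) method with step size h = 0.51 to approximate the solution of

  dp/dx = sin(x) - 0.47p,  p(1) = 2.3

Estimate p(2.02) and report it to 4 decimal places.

2.2132

Midpoint: k1 = f(x_n, p_n); k2 = f(x_n + h/2, p_n + (h/2)·k1); p_{n+1} = p_n + h·k2.
x=1.000000, p=2.300000:
  k1 = f(1.000000, 2.300000) = -0.239529
  k2 = f(1.255000, 2.238920) = -0.101743
  p ← 2.300000 + 0.51·(-0.101743) = 2.248111
x=1.510000, p=2.248111:
  k1 = f(1.510000, 2.248111) = -0.058460
  k2 = f(1.765000, 2.233204) = -0.068404
  p ← 2.248111 + 0.51·(-0.068404) = 2.213225
p(2.02) ≈ 2.2132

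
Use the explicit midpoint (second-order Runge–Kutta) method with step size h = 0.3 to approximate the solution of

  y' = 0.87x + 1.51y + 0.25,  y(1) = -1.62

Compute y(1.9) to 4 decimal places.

Midpoint: k1 = f(x_n, y_n); k2 = f(x_n + h/2, y_n + (h/2)·k1); y_{n+1} = y_n + h·k2.
x=1.000000, y=-1.620000:
  k1 = f(1.000000, -1.620000) = -1.326200
  k2 = f(1.150000, -1.818930) = -1.496084
  y ← -1.620000 + 0.3·(-1.496084) = -2.068825
x=1.300000, y=-2.068825:
  k1 = f(1.300000, -2.068825) = -1.742926
  k2 = f(1.450000, -2.330264) = -2.007199
  y ← -2.068825 + 0.3·(-2.007199) = -2.670985
x=1.600000, y=-2.670985:
  k1 = f(1.600000, -2.670985) = -2.391187
  k2 = f(1.750000, -3.029663) = -2.802291
  y ← -2.670985 + 0.3·(-2.802291) = -3.511672
y(1.9) ≈ -3.5117

-3.5117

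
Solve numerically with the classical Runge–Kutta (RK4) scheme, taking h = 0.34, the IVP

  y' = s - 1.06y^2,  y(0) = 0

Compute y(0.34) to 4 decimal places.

RK4: k1 = f(s_n, y_n); k2 = f(s_n + h/2, y_n + (h/2)·k1); k3 = f(s_n + h/2, y_n + (h/2)·k2); k4 = f(s_n + h, y_n + h·k3); y_{n+1} = y_n + (h/6)·(k1 + 2k2 + 2k3 + k4).
s=0.000000, y=0.000000:
  k1 = f(0.000000, 0.000000) = 0.000000
  k2 = f(0.170000, 0.000000) = 0.170000
  k3 = f(0.170000, 0.028900) = 0.169115
  k4 = f(0.340000, 0.057499) = 0.336495
  y ← 0.000000 + (0.34/6)·(k1 + 2k2 + 2k3 + k4) = 0.057501
y(0.34) ≈ 0.0575

0.0575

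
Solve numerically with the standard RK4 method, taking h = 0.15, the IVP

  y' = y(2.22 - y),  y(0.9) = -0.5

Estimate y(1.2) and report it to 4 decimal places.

RK4: k1 = f(t_n, y_n); k2 = f(t_n + h/2, y_n + (h/2)·k1); k3 = f(t_n + h/2, y_n + (h/2)·k2); k4 = f(t_n + h, y_n + h·k3); y_{n+1} = y_n + (h/6)·(k1 + 2k2 + 2k3 + k4).
t=0.900000, y=-0.500000:
  k1 = f(0.900000, -0.500000) = -1.360000
  k2 = f(0.975000, -0.602000) = -1.698844
  k3 = f(0.975000, -0.627413) = -1.786505
  k4 = f(1.050000, -0.767976) = -2.294693
  y ← -0.500000 + (0.15/6)·(k1 + 2k2 + 2k3 + k4) = -0.765635
t=1.050000, y=-0.765635:
  k1 = f(1.050000, -0.765635) = -2.285906
  k2 = f(1.125000, -0.937078) = -2.958427
  k3 = f(1.125000, -0.987517) = -3.167477
  k4 = f(1.200000, -1.240756) = -4.293955
  y ← -0.765635 + (0.15/6)·(k1 + 2k2 + 2k3 + k4) = -1.236426
y(1.2) ≈ -1.2364

-1.2364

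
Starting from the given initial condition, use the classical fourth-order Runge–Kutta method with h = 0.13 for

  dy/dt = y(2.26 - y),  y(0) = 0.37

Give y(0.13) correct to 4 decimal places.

0.4701

RK4: k1 = f(t_n, y_n); k2 = f(t_n + h/2, y_n + (h/2)·k1); k3 = f(t_n + h/2, y_n + (h/2)·k2); k4 = f(t_n + h, y_n + h·k3); y_{n+1} = y_n + (h/6)·(k1 + 2k2 + 2k3 + k4).
t=0.000000, y=0.370000:
  k1 = f(0.000000, 0.370000) = 0.699300
  k2 = f(0.065000, 0.415455) = 0.766325
  k3 = f(0.065000, 0.419811) = 0.772532
  k4 = f(0.130000, 0.470429) = 0.841866
  y ← 0.370000 + (0.13/6)·(k1 + 2k2 + 2k3 + k4) = 0.470076
y(0.13) ≈ 0.4701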